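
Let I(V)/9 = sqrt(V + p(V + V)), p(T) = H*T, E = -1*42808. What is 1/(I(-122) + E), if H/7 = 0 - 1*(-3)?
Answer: -21404/916474895 - 9*I*sqrt(5246)/1832949790 ≈ -2.3355e-5 - 3.5564e-7*I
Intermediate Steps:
H = 21 (H = 7*(0 - 1*(-3)) = 7*(0 + 3) = 7*3 = 21)
E = -42808
p(T) = 21*T
I(V) = 9*sqrt(43)*sqrt(V) (I(V) = 9*sqrt(V + 21*(V + V)) = 9*sqrt(V + 21*(2*V)) = 9*sqrt(V + 42*V) = 9*sqrt(43*V) = 9*(sqrt(43)*sqrt(V)) = 9*sqrt(43)*sqrt(V))
1/(I(-122) + E) = 1/(9*sqrt(43)*sqrt(-122) - 42808) = 1/(9*sqrt(43)*(I*sqrt(122)) - 42808) = 1/(9*I*sqrt(5246) - 42808) = 1/(-42808 + 9*I*sqrt(5246))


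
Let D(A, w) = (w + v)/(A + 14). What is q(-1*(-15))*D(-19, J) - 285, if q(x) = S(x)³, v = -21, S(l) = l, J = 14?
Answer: 4440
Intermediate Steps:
q(x) = x³
D(A, w) = (-21 + w)/(14 + A) (D(A, w) = (w - 21)/(A + 14) = (-21 + w)/(14 + A))
q(-1*(-15))*D(-19, J) - 285 = (-1*(-15))³*((-21 + 14)/(14 - 19)) - 285 = 15³*(-7/(-5)) - 285 = 3375*(-⅕*(-7)) - 285 = 3375*(7/5) - 285 = 4725 - 285 = 4440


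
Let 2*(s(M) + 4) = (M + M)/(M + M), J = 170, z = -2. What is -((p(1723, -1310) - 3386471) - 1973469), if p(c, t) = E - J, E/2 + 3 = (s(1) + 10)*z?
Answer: 5360142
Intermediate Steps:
s(M) = -7/2 (s(M) = -4 + ((M + M)/(M + M))/2 = -4 + ((2*M)/((2*M)))/2 = -4 + ((2*M)*(1/(2*M)))/2 = -4 + (1/2)*1 = -4 + 1/2 = -7/2)
E = -32 (E = -6 + 2*((-7/2 + 10)*(-2)) = -6 + 2*((13/2)*(-2)) = -6 + 2*(-13) = -6 - 26 = -32)
p(c, t) = -202 (p(c, t) = -32 - 1*170 = -32 - 170 = -202)
-((p(1723, -1310) - 3386471) - 1973469) = -((-202 - 3386471) - 1973469) = -(-3386673 - 1973469) = -1*(-5360142) = 5360142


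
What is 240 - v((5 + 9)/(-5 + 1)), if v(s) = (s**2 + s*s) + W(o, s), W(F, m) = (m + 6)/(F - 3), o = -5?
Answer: 3453/16 ≈ 215.81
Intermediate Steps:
W(F, m) = (6 + m)/(-3 + F)
v(s) = -3/4 + 2*s**2 - s/8 (v(s) = (s**2 + s*s) + (6 + s)/(-3 - 5) = (s**2 + s**2) + (6 + s)/(-8) = 2*s**2 - (6 + s)/8 = 2*s**2 + (-3/4 - s/8) = -3/4 + 2*s**2 - s/8)
240 - v((5 + 9)/(-5 + 1)) = 240 - (-3/4 + 2*((5 + 9)/(-5 + 1))**2 - (5 + 9)/(8*(-5 + 1))) = 240 - (-3/4 + 2*(14/(-4))**2 - 7/(4*(-4))) = 240 - (-3/4 + 2*(14*(-1/4))**2 - 7*(-1)/(4*4)) = 240 - (-3/4 + 2*(-7/2)**2 - 1/8*(-7/2)) = 240 - (-3/4 + 2*(49/4) + 7/16) = 240 - (-3/4 + 49/2 + 7/16) = 240 - 1*387/16 = 240 - 387/16 = 3453/16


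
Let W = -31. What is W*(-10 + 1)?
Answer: 279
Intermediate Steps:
W*(-10 + 1) = -31*(-10 + 1) = -31*(-9) = 279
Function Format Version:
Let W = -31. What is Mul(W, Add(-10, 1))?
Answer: 279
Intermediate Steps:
Mul(W, Add(-10, 1)) = Mul(-31, Add(-10, 1)) = Mul(-31, -9) = 279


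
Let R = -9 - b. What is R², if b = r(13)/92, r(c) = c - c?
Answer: 81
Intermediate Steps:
r(c) = 0
b = 0 (b = 0/92 = 0*(1/92) = 0)
R = -9 (R = -9 - 1*0 = -9 + 0 = -9)
R² = (-9)² = 81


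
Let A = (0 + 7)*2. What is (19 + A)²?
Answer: 1089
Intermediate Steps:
A = 14 (A = 7*2 = 14)
(19 + A)² = (19 + 14)² = 33² = 1089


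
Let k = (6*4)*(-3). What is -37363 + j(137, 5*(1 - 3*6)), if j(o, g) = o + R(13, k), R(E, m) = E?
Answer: -37213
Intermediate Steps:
k = -72 (k = 24*(-3) = -72)
j(o, g) = 13 + o (j(o, g) = o + 13 = 13 + o)
-37363 + j(137, 5*(1 - 3*6)) = -37363 + (13 + 137) = -37363 + 150 = -37213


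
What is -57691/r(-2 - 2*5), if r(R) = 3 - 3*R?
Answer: -57691/39 ≈ -1479.3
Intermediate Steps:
-57691/r(-2 - 2*5) = -57691/(3 - 3*(-2 - 2*5)) = -57691/(3 - 3*(-2 - 10)) = -57691/(3 - 3*(-12)) = -57691/(3 + 36) = -57691/39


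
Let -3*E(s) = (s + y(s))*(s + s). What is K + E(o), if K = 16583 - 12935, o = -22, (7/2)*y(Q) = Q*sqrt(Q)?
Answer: 9976/3 - 1936*I*sqrt(22)/21 ≈ 3325.3 - 432.41*I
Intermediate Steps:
y(Q) = 2*Q**(3/2)/7 (y(Q) = 2*(Q*sqrt(Q))/7 = 2*Q**(3/2)/7)
E(s) = -2*s*(s + 2*s**(3/2)/7)/3 (E(s) = -(s + 2*s**(3/2)/7)*(s + s)/3 = -(s + 2*s**(3/2)/7)*2*s/3 = -2*s*(s + 2*s**(3/2)/7)/3)
K = 3648
K + E(o) = 3648 + (-1936*I*sqrt(22)/21 - 2/3*(-22)**2) = 3648 + (-1936*I*sqrt(22)/21 - 2/3*484) = 3648 + (-1936*I*sqrt(22)/21 - 968/3) = 3648 + (-968/3 - 1936*I*sqrt(22)/21) = 9976/3 - 1936*I*sqrt(22)/21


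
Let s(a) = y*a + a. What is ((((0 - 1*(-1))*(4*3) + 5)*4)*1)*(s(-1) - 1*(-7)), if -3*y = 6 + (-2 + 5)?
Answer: 612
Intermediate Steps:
y = -3 (y = -(6 + (-2 + 5))/3 = -(6 + 3)/3 = -⅓*9 = -3)
s(a) = -2*a (s(a) = -3*a + a = -2*a)
((((0 - 1*(-1))*(4*3) + 5)*4)*1)*(s(-1) - 1*(-7)) = ((((0 - 1*(-1))*(4*3) + 5)*4)*1)*(-2*(-1) - 1*(-7)) = ((((0 + 1)*12 + 5)*4)*1)*(2 + 7) = (((1*12 + 5)*4)*1)*9 = (((12 + 5)*4)*1)*9 = ((17*4)*1)*9 = (68*1)*9 = 68*9 = 612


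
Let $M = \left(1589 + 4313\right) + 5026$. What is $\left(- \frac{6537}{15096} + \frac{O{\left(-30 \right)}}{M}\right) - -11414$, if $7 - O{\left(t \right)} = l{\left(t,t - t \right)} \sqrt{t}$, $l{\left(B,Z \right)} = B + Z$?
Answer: $\frac{78453576657}{6873712} + \frac{15 i \sqrt{30}}{5464} \approx 11414.0 + 0.015036 i$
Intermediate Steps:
$M = 10928$ ($M = 5902 + 5026 = 10928$)
$O{\left(t \right)} = 7 - t^{\frac{3}{2}}$ ($O{\left(t \right)} = 7 - \left(t + \left(t - t\right)\right) \sqrt{t} = 7 - \left(t + 0\right) \sqrt{t} = 7 - t \sqrt{t} = 7 - t^{\frac{3}{2}}$)
$\left(- \frac{6537}{15096} + \frac{O{\left(-30 \right)}}{M}\right) - -11414 = \left(- \frac{6537}{15096} + \frac{7 - \left(-30\right)^{\frac{3}{2}}}{10928}\right) - -11414 = \left(\left(-6537\right) \frac{1}{15096} + \left(7 - - 30 i \sqrt{30}\right) \frac{1}{10928}\right) + 11414 = \left(- \frac{2179}{5032} + \left(7 + 30 i \sqrt{30}\right) \frac{1}{10928}\right) + 11414 = \left(- \frac{2179}{5032} + \left(\frac{7}{10928} + \frac{15 i \sqrt{30}}{5464}\right)\right) + 11414 = \left(- \frac{2972111}{6873712} + \frac{15 i \sqrt{30}}{5464}\right) + 11414 = \frac{78453576657}{6873712} + \frac{15 i \sqrt{30}}{5464}$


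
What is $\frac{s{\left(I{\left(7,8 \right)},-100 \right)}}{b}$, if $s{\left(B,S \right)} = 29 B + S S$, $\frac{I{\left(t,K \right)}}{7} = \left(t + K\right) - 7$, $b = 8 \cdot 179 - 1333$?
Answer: $\frac{11624}{99} \approx 117.41$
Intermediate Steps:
$b = 99$ ($b = 1432 - 1333 = 99$)
$I{\left(t,K \right)} = -49 + 7 K + 7 t$ ($I{\left(t,K \right)} = 7 \left(\left(t + K\right) - 7\right) = 7 \left(\left(K + t\right) - 7\right) = 7 \left(-7 + K + t\right) = -49 + 7 K + 7 t$)
$s{\left(B,S \right)} = S^{2} + 29 B$ ($s{\left(B,S \right)} = 29 B + S^{2} = S^{2} + 29 B$)
$\frac{s{\left(I{\left(7,8 \right)},-100 \right)}}{b} = \frac{\left(-100\right)^{2} + 29 \left(-49 + 7 \cdot 8 + 7 \cdot 7\right)}{99} = \left(10000 + 29 \left(-49 + 56 + 49\right)\right) \frac{1}{99} = \left(10000 + 29 \cdot 56\right) \frac{1}{99} = \left(10000 + 1624\right) \frac{1}{99} = 11624 \cdot \frac{1}{99} = \frac{11624}{99}$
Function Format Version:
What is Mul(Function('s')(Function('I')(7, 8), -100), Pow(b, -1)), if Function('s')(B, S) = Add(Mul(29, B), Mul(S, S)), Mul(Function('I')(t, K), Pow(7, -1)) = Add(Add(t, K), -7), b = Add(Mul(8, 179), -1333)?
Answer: Rational(11624, 99) ≈ 117.41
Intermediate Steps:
b = 99 (b = Add(1432, -1333) = 99)
Function('I')(t, K) = Add(-49, Mul(7, K), Mul(7, t)) (Function('I')(t, K) = Mul(7, Add(Add(t, K), -7)) = Mul(7, Add(Add(K, t), -7)) = Mul(7, Add(-7, K, t)) = Add(-49, Mul(7, K), Mul(7, t)))
Function('s')(B, S) = Add(Pow(S, 2), Mul(29, B)) (Function('s')(B, S) = Add(Mul(29, B), Pow(S, 2)) = Add(Pow(S, 2), Mul(29, B)))
Mul(Function('s')(Function('I')(7, 8), -100), Pow(b, -1)) = Mul(Add(Pow(-100, 2), Mul(29, Add(-49, Mul(7, 8), Mul(7, 7)))), Pow(99, -1)) = Mul(Add(10000, Mul(29, Add(-49, 56, 49))), Rational(1, 99)) = Mul(Add(10000, Mul(29, 56)), Rational(1, 99)) = Mul(Add(10000, 1624), Rational(1, 99)) = Mul(11624, Rational(1, 99)) = Rational(11624, 99)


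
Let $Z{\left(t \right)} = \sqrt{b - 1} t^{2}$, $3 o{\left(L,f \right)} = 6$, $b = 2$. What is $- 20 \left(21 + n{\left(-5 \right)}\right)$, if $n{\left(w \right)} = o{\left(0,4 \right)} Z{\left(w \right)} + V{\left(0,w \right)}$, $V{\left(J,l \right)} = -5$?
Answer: $-1320$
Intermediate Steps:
$o{\left(L,f \right)} = 2$ ($o{\left(L,f \right)} = \frac{1}{3} \cdot 6 = 2$)
$Z{\left(t \right)} = t^{2}$ ($Z{\left(t \right)} = \sqrt{2 - 1} t^{2} = \sqrt{1} t^{2} = 1 t^{2} = t^{2}$)
$n{\left(w \right)} = -5 + 2 w^{2}$ ($n{\left(w \right)} = 2 w^{2} - 5 = -5 + 2 w^{2}$)
$- 20 \left(21 + n{\left(-5 \right)}\right) = - 20 \left(21 - \left(5 - 2 \left(-5\right)^{2}\right)\right) = - 20 \left(21 + \left(-5 + 2 \cdot 25\right)\right) = - 20 \left(21 + \left(-5 + 50\right)\right) = - 20 \left(21 + 45\right) = \left(-20\right) 66 = -1320$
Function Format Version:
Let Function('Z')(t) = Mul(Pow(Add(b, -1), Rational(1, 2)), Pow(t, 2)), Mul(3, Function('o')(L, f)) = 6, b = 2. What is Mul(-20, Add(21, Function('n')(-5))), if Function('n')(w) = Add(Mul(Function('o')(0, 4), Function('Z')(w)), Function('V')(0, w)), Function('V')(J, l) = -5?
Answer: -1320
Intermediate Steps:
Function('o')(L, f) = 2 (Function('o')(L, f) = Mul(Rational(1, 3), 6) = 2)
Function('Z')(t) = Pow(t, 2) (Function('Z')(t) = Mul(Pow(Add(2, -1), Rational(1, 2)), Pow(t, 2)) = Mul(Pow(1, Rational(1, 2)), Pow(t, 2)) = Mul(1, Pow(t, 2)) = Pow(t, 2))
Function('n')(w) = Add(-5, Mul(2, Pow(w, 2))) (Function('n')(w) = Add(Mul(2, Pow(w, 2)), -5) = Add(-5, Mul(2, Pow(w, 2))))
Mul(-20, Add(21, Function('n')(-5))) = Mul(-20, Add(21, Add(-5, Mul(2, Pow(-5, 2))))) = Mul(-20, Add(21, Add(-5, Mul(2, 25)))) = Mul(-20, Add(21, Add(-5, 50))) = Mul(-20, Add(21, 45)) = Mul(-20, 66) = -1320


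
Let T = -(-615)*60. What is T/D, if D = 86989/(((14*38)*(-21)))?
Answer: -58892400/12427 ≈ -4739.1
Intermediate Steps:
T = 36900 (T = -123*(-300) = 36900)
D = -12427/1596 (D = 86989/((532*(-21))) = 86989/(-11172) = 86989*(-1/11172) = -12427/1596 ≈ -7.7863)
T/D = 36900/(-12427/1596) = 36900*(-1596/12427) = -58892400/12427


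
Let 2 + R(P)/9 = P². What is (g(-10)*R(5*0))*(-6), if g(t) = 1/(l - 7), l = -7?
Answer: -54/7 ≈ -7.7143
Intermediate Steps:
R(P) = -18 + 9*P²
g(t) = -1/14 (g(t) = 1/(-7 - 7) = 1/(-14) = -1/14)
(g(-10)*R(5*0))*(-6) = -(-18 + 9*(5*0)²)/14*(-6) = -(-18 + 9*0²)/14*(-6) = -(-18 + 9*0)/14*(-6) = -(-18 + 0)/14*(-6) = -1/14*(-18)*(-6) = (9/7)*(-6) = -54/7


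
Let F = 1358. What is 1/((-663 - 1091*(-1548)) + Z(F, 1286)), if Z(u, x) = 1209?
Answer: 1/1689414 ≈ 5.9192e-7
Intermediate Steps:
1/((-663 - 1091*(-1548)) + Z(F, 1286)) = 1/((-663 - 1091*(-1548)) + 1209) = 1/((-663 + 1688868) + 1209) = 1/(1688205 + 1209) = 1/1689414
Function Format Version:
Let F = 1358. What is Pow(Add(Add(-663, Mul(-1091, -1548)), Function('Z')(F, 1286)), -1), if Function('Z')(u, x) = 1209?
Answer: Rational(1, 1689414) ≈ 5.9192e-7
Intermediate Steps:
Pow(Add(Add(-663, Mul(-1091, -1548)), Function('Z')(F, 1286)), -1) = Pow(Add(Add(-663, Mul(-1091, -1548)), 1209), -1) = Pow(Add(Add(-663, 1688868), 1209), -1) = Pow(Add(1688205, 1209), -1) = Pow(1689414, -1) = Rational(1, 1689414)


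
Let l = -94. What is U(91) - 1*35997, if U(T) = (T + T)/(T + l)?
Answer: -108173/3 ≈ -36058.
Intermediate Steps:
U(T) = 2*T/(-94 + T) (U(T) = (T + T)/(T - 94) = (2*T)/(-94 + T) = 2*T/(-94 + T))
U(91) - 1*35997 = 2*91/(-94 + 91) - 1*35997 = 2*91/(-3) - 35997 = 2*91*(-1/3) - 35997 = -182/3 - 35997 = -108173/3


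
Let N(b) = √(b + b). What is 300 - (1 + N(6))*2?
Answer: 298 - 4*√3 ≈ 291.07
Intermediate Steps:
N(b) = √2*√b (N(b) = √(2*b) = √2*√b)
300 - (1 + N(6))*2 = 300 - (1 + √2*√6)*2 = 300 - (1 + 2*√3)*2 = 300 - (2 + 4*√3) = 300 + (-2 - 4*√3) = 298 - 4*√3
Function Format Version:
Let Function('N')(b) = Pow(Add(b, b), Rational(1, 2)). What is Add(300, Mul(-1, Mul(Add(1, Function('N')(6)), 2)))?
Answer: Add(298, Mul(-4, Pow(3, Rational(1, 2)))) ≈ 291.07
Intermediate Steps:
Function('N')(b) = Mul(Pow(2, Rational(1, 2)), Pow(b, Rational(1, 2))) (Function('N')(b) = Pow(Mul(2, b), Rational(1, 2)) = Mul(Pow(2, Rational(1, 2)), Pow(b, Rational(1, 2))))
Add(300, Mul(-1, Mul(Add(1, Function('N')(6)), 2))) = Add(300, Mul(-1, Mul(Add(1, Mul(Pow(2, Rational(1, 2)), Pow(6, Rational(1, 2)))), 2))) = Add(300, Mul(-1, Mul(Add(1, Mul(2, Pow(3, Rational(1, 2)))), 2))) = Add(300, Mul(-1, Add(2, Mul(4, Pow(3, Rational(1, 2)))))) = Add(300, Add(-2, Mul(-4, Pow(3, Rational(1, 2))))) = Add(298, Mul(-4, Pow(3, Rational(1, 2))))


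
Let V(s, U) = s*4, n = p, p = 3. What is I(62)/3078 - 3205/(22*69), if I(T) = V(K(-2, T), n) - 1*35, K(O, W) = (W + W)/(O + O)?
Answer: -280732/129789 ≈ -2.1630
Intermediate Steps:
K(O, W) = W/O (K(O, W) = (2*W)/((2*O)) = (2*W)*(1/(2*O)) = W/O)
n = 3
V(s, U) = 4*s
I(T) = -35 - 2*T (I(T) = 4*(T/(-2)) - 1*35 = 4*(T*(-½)) - 35 = 4*(-T/2) - 35 = -2*T - 35 = -35 - 2*T)
I(62)/3078 - 3205/(22*69) = (-35 - 2*62)/3078 - 3205/(22*69) = (-35 - 124)*(1/3078) - 3205/1518 = -159*1/3078 - 3205*1/1518 = -53/1026 - 3205/1518 = -280732/129789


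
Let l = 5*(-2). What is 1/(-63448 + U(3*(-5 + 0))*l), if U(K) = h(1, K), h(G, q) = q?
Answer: -1/63298 ≈ -1.5798e-5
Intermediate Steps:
U(K) = K
l = -10
1/(-63448 + U(3*(-5 + 0))*l) = 1/(-63448 + (3*(-5 + 0))*(-10)) = 1/(-63448 + (3*(-5))*(-10)) = 1/(-63448 - 15*(-10)) = 1/(-63448 + 150) = 1/(-63298) = -1/63298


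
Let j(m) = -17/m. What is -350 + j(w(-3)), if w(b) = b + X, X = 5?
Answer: -717/2 ≈ -358.50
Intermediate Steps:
w(b) = 5 + b (w(b) = b + 5 = 5 + b)
-350 + j(w(-3)) = -350 - 17/(5 - 3) = -350 - 17/2 = -717/2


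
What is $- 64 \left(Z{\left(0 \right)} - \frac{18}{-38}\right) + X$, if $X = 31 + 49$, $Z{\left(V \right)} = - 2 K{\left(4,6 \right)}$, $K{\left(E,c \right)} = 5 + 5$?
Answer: $\frac{25264}{19} \approx 1329.7$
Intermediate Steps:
$K{\left(E,c \right)} = 10$
$Z{\left(V \right)} = -20$ ($Z{\left(V \right)} = \left(-2\right) 10 = -20$)
$X = 80$
$- 64 \left(Z{\left(0 \right)} - \frac{18}{-38}\right) + X = - 64 \left(-20 - \frac{18}{-38}\right) + 80 = - 64 \left(-20 - 18 \left(- \frac{1}{38}\right)\right) + 80 = - 64 \left(-20 - - \frac{9}{19}\right) + 80 = - 64 \left(-20 + \frac{9}{19}\right) + 80 = \left(-64\right) \left(- \frac{371}{19}\right) + 80 = \frac{23744}{19} + 80 = \frac{25264}{19}$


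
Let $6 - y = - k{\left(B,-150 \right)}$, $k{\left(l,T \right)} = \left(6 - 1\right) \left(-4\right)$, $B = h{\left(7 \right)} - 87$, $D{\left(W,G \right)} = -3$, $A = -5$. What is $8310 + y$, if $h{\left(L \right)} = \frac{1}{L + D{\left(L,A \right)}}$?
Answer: $8296$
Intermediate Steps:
$h{\left(L \right)} = \frac{1}{-3 + L}$ ($h{\left(L \right)} = \frac{1}{L - 3} = \frac{1}{-3 + L}$)
$B = - \frac{347}{4}$ ($B = \frac{1}{-3 + 7} - 87 = \frac{1}{4} - 87 = - \frac{347}{4} \approx -86.75$)
$k{\left(l,T \right)} = -20$ ($k{\left(l,T \right)} = \left(6 - 1\right) \left(-4\right) = 5 \left(-4\right) = -20$)
$y = -14$ ($y = 6 - \left(-1\right) \left(-20\right) = 6 - 20 = -14$)
$8310 + y = 8310 - 14 = 8296$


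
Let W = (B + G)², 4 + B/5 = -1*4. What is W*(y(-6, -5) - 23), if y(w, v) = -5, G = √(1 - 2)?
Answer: -44772 + 2240*I ≈ -44772.0 + 2240.0*I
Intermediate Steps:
G = I (G = √(-1) = I ≈ 1.0*I)
B = -40 (B = -20 + 5*(-1*4) = -20 + 5*(-4) = -20 - 20 = -40)
W = (-40 + I)² ≈ 1599.0 - 80.0*I
W*(y(-6, -5) - 23) = (40 - I)²*(-5 - 23) = (40 - I)²*(-28) = -28*(40 - I)²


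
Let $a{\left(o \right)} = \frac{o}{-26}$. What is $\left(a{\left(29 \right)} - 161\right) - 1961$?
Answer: $- \frac{55201}{26} \approx -2123.1$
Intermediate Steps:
$a{\left(o \right)} = - \frac{o}{26}$ ($a{\left(o \right)} = o \left(- \frac{1}{26}\right) = - \frac{o}{26}$)
$\left(a{\left(29 \right)} - 161\right) - 1961 = \left(\left(- \frac{1}{26}\right) 29 - 161\right) - 1961 = \left(- \frac{29}{26} - 161\right) - 1961 = - \frac{4215}{26} - 1961 = - \frac{55201}{26}$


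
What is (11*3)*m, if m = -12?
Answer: -396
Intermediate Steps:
(11*3)*m = (11*3)*(-12) = 33*(-12) = -396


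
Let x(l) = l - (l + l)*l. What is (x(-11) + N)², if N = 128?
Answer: 15625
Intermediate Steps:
x(l) = l - 2*l² (x(l) = l - 2*l*l = l - 2*l²)
(x(-11) + N)² = (-11*(1 - 2*(-11)) + 128)² = (-11*(1 + 22) + 128)² = (-11*23 + 128)² = (-253 + 128)² = (-125)² = 15625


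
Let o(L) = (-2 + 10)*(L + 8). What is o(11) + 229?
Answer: 381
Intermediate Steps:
o(L) = 64 + 8*L (o(L) = 8*(8 + L) = 64 + 8*L)
o(11) + 229 = (64 + 8*11) + 229 = (64 + 88) + 229 = 152 + 229 = 381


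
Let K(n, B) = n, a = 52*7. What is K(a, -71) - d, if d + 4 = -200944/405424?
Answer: 9337311/25339 ≈ 368.50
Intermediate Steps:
a = 364
d = -113915/25339 (d = -4 - 200944/405424 = -4 - 200944*1/405424 = -4 - 12559/25339 = -113915/25339 ≈ -4.4956)
K(a, -71) - d = 364 - 1*(-113915/25339) = 364 + 113915/25339 = 9337311/25339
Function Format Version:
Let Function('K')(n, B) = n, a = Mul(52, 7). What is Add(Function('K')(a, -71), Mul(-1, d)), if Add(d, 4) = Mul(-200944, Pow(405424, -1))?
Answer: Rational(9337311, 25339) ≈ 368.50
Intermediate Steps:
a = 364
d = Rational(-113915, 25339) (d = Add(-4, Mul(-200944, Pow(405424, -1))) = Add(-4, Mul(-200944, Rational(1, 405424))) = Add(-4, Rational(-12559, 25339)) = Rational(-113915, 25339) ≈ -4.4956)
Add(Function('K')(a, -71), Mul(-1, d)) = Add(364, Mul(-1, Rational(-113915, 25339))) = Add(364, Rational(113915, 25339)) = Rational(9337311, 25339)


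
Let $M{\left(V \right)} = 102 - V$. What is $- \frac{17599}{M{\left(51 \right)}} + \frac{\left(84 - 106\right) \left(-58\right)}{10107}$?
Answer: $- \frac{59269339}{171819} \approx -344.95$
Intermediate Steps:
$- \frac{17599}{M{\left(51 \right)}} + \frac{\left(84 - 106\right) \left(-58\right)}{10107} = - \frac{17599}{102 - 51} + \frac{\left(84 - 106\right) \left(-58\right)}{10107} = - \frac{17599}{102 - 51} + \left(-22\right) \left(-58\right) \frac{1}{10107} = - \frac{17599}{51} + 1276 \cdot \frac{1}{10107} = \left(-17599\right) \frac{1}{51} + \frac{1276}{10107} = - \frac{17599}{51} + \frac{1276}{10107} = - \frac{59269339}{171819}$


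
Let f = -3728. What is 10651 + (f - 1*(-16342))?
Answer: 23265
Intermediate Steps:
10651 + (f - 1*(-16342)) = 10651 + (-3728 - 1*(-16342)) = 10651 + (-3728 + 16342) = 10651 + 12614 = 23265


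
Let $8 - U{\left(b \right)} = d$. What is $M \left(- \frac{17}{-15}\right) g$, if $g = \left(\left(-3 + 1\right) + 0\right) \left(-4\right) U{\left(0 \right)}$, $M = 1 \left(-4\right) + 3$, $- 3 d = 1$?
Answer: $- \frac{680}{9} \approx -75.556$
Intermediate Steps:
$d = - \frac{1}{3}$ ($d = \left(- \frac{1}{3}\right) 1 = - \frac{1}{3} \approx -0.33333$)
$M = -1$ ($M = -4 + 3 = -1$)
$U{\left(b \right)} = \frac{25}{3}$ ($U{\left(b \right)} = 8 - - \frac{1}{3} = 8 + \frac{1}{3} = \frac{25}{3}$)
$g = \frac{200}{3}$ ($g = \left(\left(-3 + 1\right) + 0\right) \left(-4\right) \frac{25}{3} = \left(-2 + 0\right) \left(-4\right) \frac{25}{3} = \left(-2\right) \left(-4\right) \frac{25}{3} = 8 \cdot \frac{25}{3} = \frac{200}{3} \approx 66.667$)
$M \left(- \frac{17}{-15}\right) g = - \frac{-17}{-15} \cdot \frac{200}{3} = - \frac{\left(-17\right) \left(-1\right)}{15} \cdot \frac{200}{3} = \left(-1\right) \frac{17}{15} \cdot \frac{200}{3} = \left(- \frac{17}{15}\right) \frac{200}{3} = - \frac{680}{9}$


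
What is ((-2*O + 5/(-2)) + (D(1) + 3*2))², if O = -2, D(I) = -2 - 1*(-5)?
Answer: 441/4 ≈ 110.25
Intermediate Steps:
D(I) = 3 (D(I) = -2 + 5 = 3)
((-2*O + 5/(-2)) + (D(1) + 3*2))² = ((-2/(1/(-2)) + 5/(-2)) + (3 + 3*2))² = ((-2/(1*(-½)) + 5*(-½)) + (3 + 6))² = ((-2/(-½) - 5/2) + 9)² = ((-2*(-2) - 5/2) + 9)² = ((4 - 5/2) + 9)² = (3/2 + 9)² = (21/2)² = 441/4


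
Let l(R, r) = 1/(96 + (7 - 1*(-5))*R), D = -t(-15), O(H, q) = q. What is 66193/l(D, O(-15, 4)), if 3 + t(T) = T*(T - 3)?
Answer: -205727844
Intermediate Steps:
t(T) = -3 + T*(-3 + T) (t(T) = -3 + T*(T - 3) = -3 + T*(-3 + T))
D = -267 (D = -(-3 + (-15)² - 3*(-15)) = -(-3 + 225 + 45) = -1*267 = -267)
l(R, r) = 1/(96 + 12*R) (l(R, r) = 1/(96 + (7 + 5)*R) = 1/(96 + 12*R))
66193/l(D, O(-15, 4)) = 66193/((1/(12*(8 - 267)))) = 66193/(((1/12)/(-259))) = 66193/(((1/12)*(-1/259))) = 66193/(-1/3108) = 66193*(-3108) = -205727844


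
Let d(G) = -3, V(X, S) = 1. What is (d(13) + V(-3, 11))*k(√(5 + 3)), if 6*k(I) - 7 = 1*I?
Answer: -7/3 - 2*√2/3 ≈ -3.2761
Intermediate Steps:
k(I) = 7/6 + I/6 (k(I) = 7/6 + (1*I)/6 = 7/6 + I/6)
(d(13) + V(-3, 11))*k(√(5 + 3)) = (-3 + 1)*(7/6 + √(5 + 3)/6) = -2*(7/6 + √8/6) = -2*(7/6 + (2*√2)/6) = -2*(7/6 + √2/3) = -7/3 - 2*√2/3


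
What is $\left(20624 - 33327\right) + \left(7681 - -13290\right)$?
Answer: $8268$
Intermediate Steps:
$\left(20624 - 33327\right) + \left(7681 - -13290\right) = -12703 + \left(7681 + 13290\right) = -12703 + 20971 = 8268$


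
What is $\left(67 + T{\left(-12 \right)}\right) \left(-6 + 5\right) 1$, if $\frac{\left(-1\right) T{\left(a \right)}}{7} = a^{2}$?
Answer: $941$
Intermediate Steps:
$T{\left(a \right)} = - 7 a^{2}$
$\left(67 + T{\left(-12 \right)}\right) \left(-6 + 5\right) 1 = \left(67 - 7 \left(-12\right)^{2}\right) \left(-6 + 5\right) 1 = \left(67 - 1008\right) \left(\left(-1\right) 1\right) = \left(67 - 1008\right) \left(-1\right) = \left(-941\right) \left(-1\right) = 941$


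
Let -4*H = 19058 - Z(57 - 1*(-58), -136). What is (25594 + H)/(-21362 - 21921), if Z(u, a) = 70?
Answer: -20847/43283 ≈ -0.48164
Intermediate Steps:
H = -4747 (H = -(19058 - 1*70)/4 = -(19058 - 70)/4 = -¼*18988 = -4747)
(25594 + H)/(-21362 - 21921) = (25594 - 4747)/(-21362 - 21921) = 20847/(-43283) = 20847*(-1/43283) = -20847/43283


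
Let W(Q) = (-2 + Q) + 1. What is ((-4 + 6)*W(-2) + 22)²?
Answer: 256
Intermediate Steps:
W(Q) = -1 + Q
((-4 + 6)*W(-2) + 22)² = ((-4 + 6)*(-1 - 2) + 22)² = (2*(-3) + 22)² = (-6 + 22)² = 16² = 256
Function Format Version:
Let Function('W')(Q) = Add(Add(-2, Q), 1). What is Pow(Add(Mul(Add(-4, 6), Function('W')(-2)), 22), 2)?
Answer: 256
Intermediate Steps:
Function('W')(Q) = Add(-1, Q)
Pow(Add(Mul(Add(-4, 6), Function('W')(-2)), 22), 2) = Pow(Add(Mul(Add(-4, 6), Add(-1, -2)), 22), 2) = Pow(Add(Mul(2, -3), 22), 2) = Pow(Add(-6, 22), 2) = Pow(16, 2) = 256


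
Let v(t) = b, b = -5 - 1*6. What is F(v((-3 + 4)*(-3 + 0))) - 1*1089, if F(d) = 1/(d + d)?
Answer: -23959/22 ≈ -1089.0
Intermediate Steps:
b = -11 (b = -5 - 6 = -11)
v(t) = -11
F(d) = 1/(2*d)
F(v((-3 + 4)*(-3 + 0))) - 1*1089 = (1/2)/(-11) - 1*1089 = (1/2)*(-1/11) - 1089 = -1/22 - 1089 = -23959/22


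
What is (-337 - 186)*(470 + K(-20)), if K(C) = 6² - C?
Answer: -275098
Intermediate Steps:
K(C) = 36 - C
(-337 - 186)*(470 + K(-20)) = (-337 - 186)*(470 + (36 - 1*(-20))) = -523*(470 + (36 + 20)) = -523*(470 + 56) = -523*526 = -275098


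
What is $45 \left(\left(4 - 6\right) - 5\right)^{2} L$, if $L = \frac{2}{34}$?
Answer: $\frac{2205}{17} \approx 129.71$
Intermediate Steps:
$L = \frac{1}{17}$ ($L = 2 \cdot \frac{1}{34} = \frac{1}{17} \approx 0.058824$)
$45 \left(\left(4 - 6\right) - 5\right)^{2} L = 45 \left(\left(4 - 6\right) - 5\right)^{2} \cdot \frac{1}{17} = 45 \left(-2 - 5\right)^{2} \cdot \frac{1}{17} = 45 \left(-7\right)^{2} \cdot \frac{1}{17} = 45 \cdot 49 \cdot \frac{1}{17} = 2205 \cdot \frac{1}{17} = \frac{2205}{17}$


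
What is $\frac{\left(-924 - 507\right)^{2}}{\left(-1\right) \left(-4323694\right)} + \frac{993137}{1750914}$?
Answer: $\frac{1969868472908}{1892604089079} \approx 1.0408$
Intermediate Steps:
$\frac{\left(-924 - 507\right)^{2}}{\left(-1\right) \left(-4323694\right)} + \frac{993137}{1750914} = \frac{\left(-1431\right)^{2}}{4323694} + 993137 \cdot \frac{1}{1750914} = 2047761 \cdot \frac{1}{4323694} + \frac{993137}{1750914} = \frac{2047761}{4323694} + \frac{993137}{1750914} = \frac{1969868472908}{1892604089079}$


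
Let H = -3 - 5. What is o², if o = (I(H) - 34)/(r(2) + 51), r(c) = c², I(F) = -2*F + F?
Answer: 676/3025 ≈ 0.22347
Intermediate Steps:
H = -8
I(F) = -F
o = -26/55 (o = (-1*(-8) - 34)/(2² + 51) = (8 - 34)/(4 + 51) = -26/55 ≈ -0.47273)
o² = (-26/55)² = 676/3025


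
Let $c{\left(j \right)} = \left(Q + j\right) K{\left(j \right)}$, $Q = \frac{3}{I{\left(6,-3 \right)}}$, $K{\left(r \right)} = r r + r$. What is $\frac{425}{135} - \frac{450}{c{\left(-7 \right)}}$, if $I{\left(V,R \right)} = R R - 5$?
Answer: $\frac{919}{189} \approx 4.8624$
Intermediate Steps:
$K{\left(r \right)} = r + r^{2}$ ($K{\left(r \right)} = r^{2} + r = r + r^{2}$)
$I{\left(V,R \right)} = -5 + R^{2}$ ($I{\left(V,R \right)} = R^{2} - 5 = -5 + R^{2}$)
$Q = \frac{3}{4}$ ($Q = \frac{3}{-5 + \left(-3\right)^{2}} = \frac{3}{-5 + 9} = \frac{3}{4} \approx 0.75$)
$c{\left(j \right)} = j \left(1 + j\right) \left(\frac{3}{4} + j\right)$ ($c{\left(j \right)} = \left(\frac{3}{4} + j\right) j \left(1 + j\right) = j \left(1 + j\right) \left(\frac{3}{4} + j\right)$)
$\frac{425}{135} - \frac{450}{c{\left(-7 \right)}} = \frac{425}{135} - \frac{450}{\frac{1}{4} \left(-7\right) \left(1 - 7\right) \left(3 + 4 \left(-7\right)\right)} = 425 \cdot \frac{1}{135} - \frac{450}{\frac{1}{4} \left(-7\right) \left(-6\right) \left(3 - 28\right)} = \frac{85}{27} - \frac{450}{\frac{1}{4} \left(-7\right) \left(-6\right) \left(-25\right)} = \frac{85}{27} - \frac{450}{- \frac{525}{2}} = \frac{85}{27} - - \frac{12}{7} = \frac{85}{27} + \frac{12}{7} = \frac{919}{189}$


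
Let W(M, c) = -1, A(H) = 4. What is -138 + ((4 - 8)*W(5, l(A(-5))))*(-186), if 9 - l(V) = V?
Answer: -882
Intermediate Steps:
l(V) = 9 - V
-138 + ((4 - 8)*W(5, l(A(-5))))*(-186) = -138 + ((4 - 8)*(-1))*(-186) = -138 - 4*(-1)*(-186) = -138 + 4*(-186) = -138 - 744 = -882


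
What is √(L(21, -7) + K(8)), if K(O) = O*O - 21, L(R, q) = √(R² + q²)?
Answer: √(43 + 7*√10) ≈ 8.0707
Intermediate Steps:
K(O) = -21 + O² (K(O) = O² - 21 = -21 + O²)
√(L(21, -7) + K(8)) = √(√(21² + (-7)²) + (-21 + 8²)) = √(√(441 + 49) + (-21 + 64)) = √(√490 + 43) = √(7*√10 + 43) = √(43 + 7*√10)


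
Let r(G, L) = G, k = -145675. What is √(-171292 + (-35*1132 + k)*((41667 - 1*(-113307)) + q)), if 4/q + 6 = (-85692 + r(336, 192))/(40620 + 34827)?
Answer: 2*I*√6414228980072157178/29891 ≈ 1.6946e+5*I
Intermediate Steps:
q = -16766/29891 (q = 4/(-6 + (-85692 + 336)/(40620 + 34827)) = 4/(-6 - 85356/75447) = 4/(-6 - 85356*1/75447) = 4/(-6 - 9484/8383) = 4/(-59782/8383) = 4*(-8383/59782) = -16766/29891 ≈ -0.56090)
√(-171292 + (-35*1132 + k)*((41667 - 1*(-113307)) + q)) = √(-171292 + (-35*1132 - 145675)*((41667 - 1*(-113307)) - 16766/29891)) = √(-171292 + (-39620 - 145675)*((41667 + 113307) - 16766/29891)) = √(-171292 - 185295*(154974 - 16766/29891)) = √(-171292 - 185295*4632311068/29891) = √(-171292 - 858344079345060/29891) = √(-858349199434232/29891) = 2*I*√6414228980072157178/29891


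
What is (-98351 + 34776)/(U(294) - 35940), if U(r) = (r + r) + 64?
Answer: 63575/35288 ≈ 1.8016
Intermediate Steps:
U(r) = 64 + 2*r (U(r) = 2*r + 64 = 64 + 2*r)
(-98351 + 34776)/(U(294) - 35940) = (-98351 + 34776)/((64 + 2*294) - 35940) = -63575/((64 + 588) - 35940) = -63575/(652 - 35940) = -63575/(-35288) = -63575*(-1/35288) = 63575/35288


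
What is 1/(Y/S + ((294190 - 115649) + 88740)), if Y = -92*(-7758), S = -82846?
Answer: 1801/481357565 ≈ 3.7415e-6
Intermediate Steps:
Y = 713736
1/(Y/S + ((294190 - 115649) + 88740)) = 1/(713736/(-82846) + ((294190 - 115649) + 88740)) = 1/(713736*(-1/82846) + (178541 + 88740)) = 1/(-15516/1801 + 267281) = 1/(481357565/1801) = 1801/481357565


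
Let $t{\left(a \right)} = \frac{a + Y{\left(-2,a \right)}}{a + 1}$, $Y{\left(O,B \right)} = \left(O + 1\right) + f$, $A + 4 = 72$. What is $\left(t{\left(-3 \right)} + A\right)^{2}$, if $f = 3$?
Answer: $\frac{18769}{4} \approx 4692.3$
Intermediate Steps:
$A = 68$ ($A = -4 + 72 = 68$)
$Y{\left(O,B \right)} = 4 + O$ ($Y{\left(O,B \right)} = \left(O + 1\right) + 3 = \left(1 + O\right) + 3 = 4 + O$)
$t{\left(a \right)} = \frac{2 + a}{1 + a}$ ($t{\left(a \right)} = \frac{a + \left(4 - 2\right)}{a + 1} = \frac{a + 2}{1 + a} = \frac{2 + a}{1 + a}$)
$\left(t{\left(-3 \right)} + A\right)^{2} = \left(\frac{2 - 3}{1 - 3} + 68\right)^{2} = \left(\frac{1}{-2} \left(-1\right) + 68\right)^{2} = \left(\left(- \frac{1}{2}\right) \left(-1\right) + 68\right)^{2} = \left(\frac{1}{2} + 68\right)^{2} = \left(\frac{137}{2}\right)^{2} = \frac{18769}{4}$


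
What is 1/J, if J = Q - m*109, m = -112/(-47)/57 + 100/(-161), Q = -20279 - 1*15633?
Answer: -431319/15462292316 ≈ -2.7895e-5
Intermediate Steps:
Q = -35912 (Q = -20279 - 15633 = -35912)
m = -249868/431319 (m = -112*(-1/47)*(1/57) + 100*(-1/161) = (112/47)*(1/57) - 100/161 = 112/2679 - 100/161 = -249868/431319 ≈ -0.57931)
J = -15462292316/431319 (J = -35912 - (-249868)*109/431319 = -35912 - 1*(-27235612/431319) = -35912 + 27235612/431319 = -15462292316/431319 ≈ -35849.)
1/J = 1/(-15462292316/431319) = -431319/15462292316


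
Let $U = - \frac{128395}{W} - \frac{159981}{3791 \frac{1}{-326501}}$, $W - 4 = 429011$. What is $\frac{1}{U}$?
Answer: $\frac{325279173}{4481830070590154} \approx 7.2577 \cdot 10^{-8}$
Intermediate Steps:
$W = 429015$ ($W = 4 + 429011 = 429015$)
$U = \frac{4481830070590154}{325279173}$ ($U = - \frac{128395}{429015} - \frac{159981}{3791 \frac{1}{-326501}} = \left(-128395\right) \frac{1}{429015} - \frac{159981}{3791 \left(- \frac{1}{326501}\right)} = - \frac{25679}{85803} - \frac{159981}{- \frac{3791}{326501}} = - \frac{25679}{85803} - - \frac{52233956481}{3791} = - \frac{25679}{85803} + \frac{52233956481}{3791} = \frac{4481830070590154}{325279173} \approx 1.3778 \cdot 10^{7}$)
$\frac{1}{U} = \frac{1}{\frac{4481830070590154}{325279173}} = \frac{325279173}{4481830070590154}$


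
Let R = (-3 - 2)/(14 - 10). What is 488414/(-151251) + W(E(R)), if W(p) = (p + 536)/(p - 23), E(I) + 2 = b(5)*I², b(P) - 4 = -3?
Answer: -164358341/6302125 ≈ -26.080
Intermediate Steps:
R = -5/4 ≈ -1.2500
b(P) = 1 (b(P) = 4 - 3 = 1)
E(I) = -2 + I² (E(I) = -2 + 1*I² = -2 + I²)
W(p) = (536 + p)/(-23 + p)
488414/(-151251) + W(E(R)) = 488414/(-151251) + (536 + (-2 + (-5/4)²))/(-23 + (-2 + (-5/4)²)) = 488414*(-1/151251) + (536 + (-2 + 25/16))/(-23 + (-2 + 25/16)) = -488414/151251 + (536 - 7/16)/(-23 - 7/16) = -488414/151251 + (8569/16)/(-375/16) = -488414/151251 - 16/375*8569/16 = -488414/151251 - 8569/375 = -164358341/6302125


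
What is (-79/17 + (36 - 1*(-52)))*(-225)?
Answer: -318825/17 ≈ -18754.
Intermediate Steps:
(-79/17 + (36 - 1*(-52)))*(-225) = (-79*1/17 + (36 + 52))*(-225) = (-79/17 + 88)*(-225) = (1417/17)*(-225) = -318825/17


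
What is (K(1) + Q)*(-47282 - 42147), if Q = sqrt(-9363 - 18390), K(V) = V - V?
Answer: -2593441*I*sqrt(33) ≈ -1.4898e+7*I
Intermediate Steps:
K(V) = 0
Q = 29*I*sqrt(33) (Q = sqrt(-27753) = 29*I*sqrt(33) ≈ 166.59*I)
(K(1) + Q)*(-47282 - 42147) = (0 + 29*I*sqrt(33))*(-47282 - 42147) = (29*I*sqrt(33))*(-89429) = -2593441*I*sqrt(33)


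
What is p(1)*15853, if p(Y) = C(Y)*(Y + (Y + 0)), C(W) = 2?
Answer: 63412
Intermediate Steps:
p(Y) = 4*Y (p(Y) = 2*(Y + (Y + 0)) = 2*(Y + Y) = 2*(2*Y) = 4*Y)
p(1)*15853 = (4*1)*15853 = 4*15853 = 63412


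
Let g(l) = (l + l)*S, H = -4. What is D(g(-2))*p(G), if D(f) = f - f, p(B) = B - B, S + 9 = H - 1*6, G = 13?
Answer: 0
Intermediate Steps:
S = -19 (S = -9 + (-4 - 1*6) = -9 + (-4 - 6) = -9 - 10 = -19)
g(l) = -38*l (g(l) = (l + l)*(-19) = (2*l)*(-19) = -38*l)
p(B) = 0
D(f) = 0
D(g(-2))*p(G) = 0*0 = 0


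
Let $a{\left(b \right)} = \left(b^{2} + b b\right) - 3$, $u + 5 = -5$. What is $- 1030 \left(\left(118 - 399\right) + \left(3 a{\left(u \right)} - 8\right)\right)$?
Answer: $-311060$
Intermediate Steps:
$u = -10$ ($u = -5 - 5 = -10$)
$a{\left(b \right)} = -3 + 2 b^{2}$ ($a{\left(b \right)} = \left(b^{2} + b^{2}\right) - 3 = 2 b^{2} - 3 = -3 + 2 b^{2}$)
$- 1030 \left(\left(118 - 399\right) + \left(3 a{\left(u \right)} - 8\right)\right) = - 1030 \left(\left(118 - 399\right) - \left(8 - 3 \left(-3 + 2 \left(-10\right)^{2}\right)\right)\right) = - 1030 \left(-281 - \left(8 - 3 \left(-3 + 2 \cdot 100\right)\right)\right) = - 1030 \left(-281 - \left(8 - 3 \left(-3 + 200\right)\right)\right) = - 1030 \left(-281 + \left(3 \cdot 197 - 8\right)\right) = - 1030 \left(-281 + \left(591 - 8\right)\right) = - 1030 \left(-281 + 583\right) = \left(-1030\right) 302 = -311060$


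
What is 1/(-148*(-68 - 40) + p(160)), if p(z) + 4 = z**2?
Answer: 1/41580 ≈ 2.4050e-5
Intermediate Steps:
p(z) = -4 + z**2
1/(-148*(-68 - 40) + p(160)) = 1/(-148*(-68 - 40) + (-4 + 160**2)) = 1/(-148*(-108) + (-4 + 25600)) = 1/(15984 + 25596) = 1/41580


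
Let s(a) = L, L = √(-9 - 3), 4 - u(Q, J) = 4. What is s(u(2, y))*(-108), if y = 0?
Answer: -216*I*√3 ≈ -374.12*I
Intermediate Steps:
u(Q, J) = 0 (u(Q, J) = 4 - 1*4 = 4 - 4 = 0)
L = 2*I*√3 (L = √(-12) = 2*I*√3 ≈ 3.4641*I)
s(a) = 2*I*√3
s(u(2, y))*(-108) = (2*I*√3)*(-108) = -216*I*√3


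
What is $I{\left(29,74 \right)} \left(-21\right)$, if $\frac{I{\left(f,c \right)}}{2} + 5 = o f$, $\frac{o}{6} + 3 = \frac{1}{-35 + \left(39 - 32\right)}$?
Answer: $22395$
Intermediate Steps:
$o = - \frac{255}{14}$ ($o = -18 + \frac{6}{-35 + \left(39 - 32\right)} = -18 + \frac{6}{-35 + 7} = -18 + \frac{6}{-28} = -18 + 6 \left(- \frac{1}{28}\right) = -18 - \frac{3}{14} = - \frac{255}{14} \approx -18.214$)
$I{\left(f,c \right)} = -10 - \frac{255 f}{7}$ ($I{\left(f,c \right)} = -10 + 2 \left(- \frac{255 f}{14}\right) = -10 - \frac{255 f}{7}$)
$I{\left(29,74 \right)} \left(-21\right) = \left(-10 - \frac{7395}{7}\right) \left(-21\right) = \left(- \frac{7465}{7}\right) \left(-21\right) = 22395$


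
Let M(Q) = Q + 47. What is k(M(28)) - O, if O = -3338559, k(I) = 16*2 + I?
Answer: 3338666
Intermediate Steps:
M(Q) = 47 + Q
k(I) = 32 + I
k(M(28)) - O = (32 + (47 + 28)) - 1*(-3338559) = (32 + 75) + 3338559 = 107 + 3338559 = 3338666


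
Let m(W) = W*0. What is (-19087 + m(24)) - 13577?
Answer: -32664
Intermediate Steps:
m(W) = 0
(-19087 + m(24)) - 13577 = (-19087 + 0) - 13577 = -19087 - 13577 = -32664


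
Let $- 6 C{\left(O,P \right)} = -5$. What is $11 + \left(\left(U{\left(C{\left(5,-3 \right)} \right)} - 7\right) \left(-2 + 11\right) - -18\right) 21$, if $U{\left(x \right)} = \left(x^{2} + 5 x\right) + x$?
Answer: $\frac{569}{4} \approx 142.25$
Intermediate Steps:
$C{\left(O,P \right)} = \frac{5}{6}$ ($C{\left(O,P \right)} = \left(- \frac{1}{6}\right) \left(-5\right) = \frac{5}{6}$)
$U{\left(x \right)} = x^{2} + 6 x$
$11 + \left(\left(U{\left(C{\left(5,-3 \right)} \right)} - 7\right) \left(-2 + 11\right) - -18\right) 21 = 11 + \left(\left(\frac{5 \left(6 + \frac{5}{6}\right)}{6} - 7\right) \left(-2 + 11\right) - -18\right) 21 = 11 + \left(\left(\frac{5}{6} \cdot \frac{41}{6} - 7\right) 9 + 18\right) 21 = 11 + \left(\left(\frac{205}{36} - 7\right) 9 + 18\right) 21 = 11 + \left(\left(- \frac{47}{36}\right) 9 + 18\right) 21 = 11 + \left(- \frac{47}{4} + 18\right) 21 = 11 + \frac{25}{4} \cdot 21 = 11 + \frac{525}{4} = \frac{569}{4}$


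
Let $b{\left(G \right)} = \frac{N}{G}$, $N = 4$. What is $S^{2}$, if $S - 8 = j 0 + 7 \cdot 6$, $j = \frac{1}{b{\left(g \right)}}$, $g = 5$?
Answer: $2500$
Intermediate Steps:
$b{\left(G \right)} = \frac{4}{G}$
$j = \frac{5}{4}$ ($j = \frac{1}{4 \cdot \frac{1}{5}} = \frac{1}{\frac{4}{5}} = \frac{5}{4} \approx 1.25$)
$S = 50$ ($S = 8 + \left(\frac{5}{4} \cdot 0 + 7 \cdot 6\right) = 8 + \left(0 + 42\right) = 8 + 42 = 50$)
$S^{2} = 50^{2} = 2500$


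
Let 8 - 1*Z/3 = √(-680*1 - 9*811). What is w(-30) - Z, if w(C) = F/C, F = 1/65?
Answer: -46801/1950 + 3*I*√7979 ≈ -24.001 + 267.98*I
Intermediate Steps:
F = 1/65 ≈ 0.015385
w(C) = 1/(65*C)
Z = 24 - 3*I*√7979 (Z = 24 - 3*√(-680*1 - 9*811) = 24 - 3*√(-680 - 7299) = 24 - 3*I*√7979 ≈ 24.0 - 267.98*I)
w(-30) - Z = (1/65)/(-30) - (24 - 3*I*√7979) = (1/65)*(-1/30) + (-24 + 3*I*√7979) = -1/1950 + (-24 + 3*I*√7979) = -46801/1950 + 3*I*√7979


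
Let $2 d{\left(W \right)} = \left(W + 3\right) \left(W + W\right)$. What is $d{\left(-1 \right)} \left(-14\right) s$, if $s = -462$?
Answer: $-12936$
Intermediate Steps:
$d{\left(W \right)} = W \left(3 + W\right)$ ($d{\left(W \right)} = \frac{\left(W + 3\right) \left(W + W\right)}{2} = \frac{\left(3 + W\right) 2 W}{2} = \frac{2 W \left(3 + W\right)}{2} = W \left(3 + W\right)$)
$d{\left(-1 \right)} \left(-14\right) s = - (3 - 1) \left(-14\right) \left(-462\right) = \left(-1\right) 2 \left(-14\right) \left(-462\right) = \left(-2\right) \left(-14\right) \left(-462\right) = 28 \left(-462\right) = -12936$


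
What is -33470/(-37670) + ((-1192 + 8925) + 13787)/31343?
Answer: 185970861/118069081 ≈ 1.5751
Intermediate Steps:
-33470/(-37670) + ((-1192 + 8925) + 13787)/31343 = -33470*(-1/37670) + (7733 + 13787)*(1/31343) = 3347/3767 + 21520*(1/31343) = 3347/3767 + 21520/31343 = 185970861/118069081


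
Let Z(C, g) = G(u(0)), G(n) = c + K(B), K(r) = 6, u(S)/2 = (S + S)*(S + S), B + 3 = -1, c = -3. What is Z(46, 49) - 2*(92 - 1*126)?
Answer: 71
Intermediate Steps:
B = -4 (B = -3 - 1 = -4)
u(S) = 8*S² (u(S) = 2*((S + S)*(S + S)) = 2*((2*S)*(2*S)) = 2*(4*S²) = 8*S²)
G(n) = 3 (G(n) = -3 + 6 = 3)
Z(C, g) = 3
Z(46, 49) - 2*(92 - 1*126) = 3 - 2*(92 - 1*126) = 3 - 2*(92 - 126) = 3 - 2*(-34) = 3 - 1*(-68) = 3 + 68 = 71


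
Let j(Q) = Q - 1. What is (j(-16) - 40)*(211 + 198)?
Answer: -23313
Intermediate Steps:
j(Q) = -1 + Q
(j(-16) - 40)*(211 + 198) = ((-1 - 16) - 40)*(211 + 198) = (-17 - 40)*409 = -57*409 = -23313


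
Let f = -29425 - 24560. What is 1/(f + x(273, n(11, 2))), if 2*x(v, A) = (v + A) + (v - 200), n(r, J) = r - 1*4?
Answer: -2/107617 ≈ -1.8584e-5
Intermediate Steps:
n(r, J) = -4 + r (n(r, J) = r - 4 = -4 + r)
x(v, A) = -100 + v + A/2 (x(v, A) = ((v + A) + (v - 200))/2 = ((A + v) + (-200 + v))/2 = (-200 + A + 2*v)/2 = -100 + v + A/2)
f = -53985
1/(f + x(273, n(11, 2))) = 1/(-53985 + (-100 + 273 + (-4 + 11)/2)) = 1/(-53985 + (-100 + 273 + (½)*7)) = 1/(-53985 + (-100 + 273 + 7/2)) = 1/(-53985 + 353/2) = 1/(-107617/2) = -2/107617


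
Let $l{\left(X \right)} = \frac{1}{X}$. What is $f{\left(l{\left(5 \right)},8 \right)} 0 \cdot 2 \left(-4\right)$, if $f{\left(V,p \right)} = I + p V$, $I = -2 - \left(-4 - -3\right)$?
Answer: $0$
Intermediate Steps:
$I = -1$ ($I = -2 - \left(-4 + 3\right) = -2 - -1 = -2 + 1 = -1$)
$f{\left(V,p \right)} = -1 + V p$ ($f{\left(V,p \right)} = -1 + p V = -1 + V p$)
$f{\left(l{\left(5 \right)},8 \right)} 0 \cdot 2 \left(-4\right) = \left(-1 + \frac{1}{5} \cdot 8\right) 0 \cdot 2 \left(-4\right) = \left(-1 + \frac{1}{5} \cdot 8\right) 0 \left(-4\right) = \left(-1 + \frac{8}{5}\right) 0 = \frac{3}{5} \cdot 0 = 0$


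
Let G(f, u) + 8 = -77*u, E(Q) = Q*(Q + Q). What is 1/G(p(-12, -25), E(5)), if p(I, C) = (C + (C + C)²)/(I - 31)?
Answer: -1/3858 ≈ -0.00025920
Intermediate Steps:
E(Q) = 2*Q² (E(Q) = Q*(2*Q) = 2*Q²)
p(I, C) = (C + 4*C²)/(-31 + I) (p(I, C) = (C + (2*C)²)/(-31 + I) = (C + 4*C²)/(-31 + I))
G(f, u) = -8 - 77*u
1/G(p(-12, -25), E(5)) = 1/(-8 - 154*5²) = 1/(-8 - 154*25) = 1/(-8 - 77*50) = 1/(-8 - 3850) = 1/(-3858) = -1/3858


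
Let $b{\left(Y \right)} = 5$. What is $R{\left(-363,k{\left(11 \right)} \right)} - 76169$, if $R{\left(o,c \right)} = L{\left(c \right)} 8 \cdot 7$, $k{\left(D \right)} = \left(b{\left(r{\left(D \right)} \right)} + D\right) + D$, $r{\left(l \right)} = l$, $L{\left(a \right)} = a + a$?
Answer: $-73145$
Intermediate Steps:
$L{\left(a \right)} = 2 a$
$k{\left(D \right)} = 5 + 2 D$ ($k{\left(D \right)} = \left(5 + D\right) + D = 5 + 2 D$)
$R{\left(o,c \right)} = 112 c$ ($R{\left(o,c \right)} = 2 c 8 \cdot 7 = 16 c 7 = 112 c$)
$R{\left(-363,k{\left(11 \right)} \right)} - 76169 = 112 \left(5 + 2 \cdot 11\right) - 76169 = 112 \left(5 + 22\right) - 76169 = 112 \cdot 27 - 76169 = 3024 - 76169 = -73145$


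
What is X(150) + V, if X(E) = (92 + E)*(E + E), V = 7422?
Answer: 80022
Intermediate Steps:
X(E) = 2*E*(92 + E) (X(E) = (92 + E)*(2*E) = 2*E*(92 + E))
X(150) + V = 2*150*(92 + 150) + 7422 = 2*150*242 + 7422 = 72600 + 7422 = 80022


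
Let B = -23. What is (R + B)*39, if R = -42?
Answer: -2535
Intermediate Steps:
(R + B)*39 = (-42 - 23)*39 = -65*39 = -2535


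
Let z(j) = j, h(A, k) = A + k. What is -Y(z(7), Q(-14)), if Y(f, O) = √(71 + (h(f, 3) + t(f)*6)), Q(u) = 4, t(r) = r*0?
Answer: -9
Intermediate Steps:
t(r) = 0
Y(f, O) = √(74 + f) (Y(f, O) = √(71 + ((f + 3) + 0*6)) = √(71 + ((3 + f) + 0)) = √(71 + (3 + f)) = √(74 + f))
-Y(z(7), Q(-14)) = -√(74 + 7) = -√81 = -1*9 = -9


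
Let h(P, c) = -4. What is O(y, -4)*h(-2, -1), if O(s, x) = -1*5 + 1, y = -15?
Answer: 16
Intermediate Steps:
O(s, x) = -4 (O(s, x) = -5 + 1 = -4)
O(y, -4)*h(-2, -1) = -4*(-4) = 16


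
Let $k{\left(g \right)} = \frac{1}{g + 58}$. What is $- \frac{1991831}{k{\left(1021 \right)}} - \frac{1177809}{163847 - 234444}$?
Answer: $- \frac{151726058084644}{70597} \approx -2.1492 \cdot 10^{9}$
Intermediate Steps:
$k{\left(g \right)} = \frac{1}{58 + g}$
$- \frac{1991831}{k{\left(1021 \right)}} - \frac{1177809}{163847 - 234444} = - \frac{1991831}{\frac{1}{58 + 1021}} - \frac{1177809}{163847 - 234444} = - \frac{1991831}{\frac{1}{1079}} - \frac{1177809}{-70597} = - 1991831 \frac{1}{\frac{1}{1079}} - - \frac{1177809}{70597} = \left(-1991831\right) 1079 + \frac{1177809}{70597} = -2149185649 + \frac{1177809}{70597} = - \frac{151726058084644}{70597}$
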